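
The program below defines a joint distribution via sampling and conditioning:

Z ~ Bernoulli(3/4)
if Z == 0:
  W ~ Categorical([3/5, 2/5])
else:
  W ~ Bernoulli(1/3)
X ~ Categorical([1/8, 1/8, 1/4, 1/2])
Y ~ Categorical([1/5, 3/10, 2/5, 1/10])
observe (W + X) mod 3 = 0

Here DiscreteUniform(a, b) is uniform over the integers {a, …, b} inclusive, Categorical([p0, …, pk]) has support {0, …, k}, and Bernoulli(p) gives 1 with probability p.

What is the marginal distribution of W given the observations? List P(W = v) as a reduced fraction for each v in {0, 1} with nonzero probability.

P(W=0) = 65/79, P(W=1) = 14/79

Enumerate traces; 24 have nonzero weight after conditioning:
  (Z=0, W=0, X=0, Y=0) weight 3/800
  (Z=0, W=0, X=0, Y=1) weight 9/1600
  (Z=0, W=0, X=0, Y=2) weight 3/400
  (Z=0, W=0, X=0, Y=3) weight 3/1600
  (Z=0, W=0, X=3, Y=0) weight 3/200
  (Z=0, W=0, X=3, Y=1) weight 9/400
  (Z=0, W=0, X=3, Y=2) weight 3/100
  (Z=0, W=0, X=3, Y=3) weight 3/400
  (Z=0, W=1, X=2, Y=0) weight 1/200
  … 15 more
Group by W:
  weight(W=0) = 13/32
  weight(W=1) = 7/80
Total weight = 13/32 + 7/80 = 79/160
P(W=0 | obs) = 13/32 / 79/160 = 65/79
P(W=1 | obs) = 7/80 / 79/160 = 14/79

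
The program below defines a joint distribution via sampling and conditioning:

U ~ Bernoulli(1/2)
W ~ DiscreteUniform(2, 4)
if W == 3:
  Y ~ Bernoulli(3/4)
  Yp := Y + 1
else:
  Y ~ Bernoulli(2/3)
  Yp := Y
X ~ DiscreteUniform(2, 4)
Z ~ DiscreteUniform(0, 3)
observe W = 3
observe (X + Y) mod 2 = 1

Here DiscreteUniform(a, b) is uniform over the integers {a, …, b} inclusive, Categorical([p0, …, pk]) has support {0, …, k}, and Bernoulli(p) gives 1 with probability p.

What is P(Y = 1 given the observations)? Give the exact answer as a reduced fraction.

P(Y = 1 | obs) = 6/7

Enumerate traces; 24 have nonzero weight after conditioning:
  (U=0, W=3, Y=0, X=3, Z=0) weight 1/288
  (U=0, W=3, Y=0, X=3, Z=1) weight 1/288
  (U=0, W=3, Y=0, X=3, Z=2) weight 1/288
  (U=0, W=3, Y=0, X=3, Z=3) weight 1/288
  (U=0, W=3, Y=1, X=2, Z=0) weight 1/96
  (U=0, W=3, Y=1, X=2, Z=1) weight 1/96
  (U=0, W=3, Y=1, X=2, Z=2) weight 1/96
  (U=0, W=3, Y=1, X=2, Z=3) weight 1/96
  … 16 more
Group by Y:
  weight(Y=0) = 1/36
  weight(Y=1) = 1/6
Total weight = 1/36 + 1/6 = 7/36
P(Y=0 | obs) = 1/36 / 7/36 = 1/7
P(Y=1 | obs) = 1/6 / 7/36 = 6/7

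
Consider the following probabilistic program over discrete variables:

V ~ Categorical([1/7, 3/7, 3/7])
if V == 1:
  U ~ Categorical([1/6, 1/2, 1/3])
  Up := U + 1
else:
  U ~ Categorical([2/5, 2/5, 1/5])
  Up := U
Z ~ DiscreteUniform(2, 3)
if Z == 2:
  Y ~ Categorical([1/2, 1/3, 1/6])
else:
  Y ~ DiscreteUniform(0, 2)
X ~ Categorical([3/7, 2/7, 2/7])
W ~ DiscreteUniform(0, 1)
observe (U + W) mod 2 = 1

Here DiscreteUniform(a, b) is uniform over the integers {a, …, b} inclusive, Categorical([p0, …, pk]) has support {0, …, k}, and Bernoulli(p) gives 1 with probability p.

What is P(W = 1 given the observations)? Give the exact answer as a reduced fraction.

P(W = 1 | obs) = 39/70

Enumerate traces; 162 have nonzero weight after conditioning:
  (V=0, U=0, Z=2, Y=0, X=0, W=1) weight 3/980
  (V=0, U=0, Z=2, Y=0, X=1, W=1) weight 1/490
  (V=0, U=0, Z=2, Y=0, X=2, W=1) weight 1/490
  (V=0, U=0, Z=2, Y=1, X=0, W=1) weight 1/490
  (V=0, U=0, Z=2, Y=1, X=1, W=1) weight 1/735
  (V=0, U=0, Z=2, Y=1, X=2, W=1) weight 1/735
  (V=0, U=0, Z=2, Y=2, X=0, W=1) weight 1/980
  (V=0, U=0, Z=2, Y=2, X=1, W=1) weight 1/1470
  (V=0, U=1, Z=2, Y=0, X=0, W=0) weight 3/980
  … 153 more
Group by W:
  weight(W=0) = 31/140
  weight(W=1) = 39/140
Total weight = 31/140 + 39/140 = 1/2
P(W=0 | obs) = 31/140 / 1/2 = 31/70
P(W=1 | obs) = 39/140 / 1/2 = 39/70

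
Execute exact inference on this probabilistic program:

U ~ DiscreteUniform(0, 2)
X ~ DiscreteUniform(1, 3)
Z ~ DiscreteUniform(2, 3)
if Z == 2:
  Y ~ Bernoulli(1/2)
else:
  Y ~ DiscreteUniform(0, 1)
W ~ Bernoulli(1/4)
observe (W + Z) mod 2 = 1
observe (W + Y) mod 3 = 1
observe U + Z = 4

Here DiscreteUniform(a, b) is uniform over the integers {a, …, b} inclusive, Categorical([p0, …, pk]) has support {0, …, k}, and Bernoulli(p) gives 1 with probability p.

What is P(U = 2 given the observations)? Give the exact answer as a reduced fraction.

Enumerate traces; 6 have nonzero weight after conditioning:
  (U=1, X=1, Z=3, Y=1, W=0) weight 1/48
  (U=1, X=2, Z=3, Y=1, W=0) weight 1/48
  (U=1, X=3, Z=3, Y=1, W=0) weight 1/48
  (U=2, X=1, Z=2, Y=0, W=1) weight 1/144
  (U=2, X=2, Z=2, Y=0, W=1) weight 1/144
  (U=2, X=3, Z=2, Y=0, W=1) weight 1/144
Group by U:
  weight(U=1) = 1/16
  weight(U=2) = 1/48
Total weight = 1/16 + 1/48 = 1/12
P(U=1 | obs) = 1/16 / 1/12 = 3/4
P(U=2 | obs) = 1/48 / 1/12 = 1/4

P(U = 2 | obs) = 1/4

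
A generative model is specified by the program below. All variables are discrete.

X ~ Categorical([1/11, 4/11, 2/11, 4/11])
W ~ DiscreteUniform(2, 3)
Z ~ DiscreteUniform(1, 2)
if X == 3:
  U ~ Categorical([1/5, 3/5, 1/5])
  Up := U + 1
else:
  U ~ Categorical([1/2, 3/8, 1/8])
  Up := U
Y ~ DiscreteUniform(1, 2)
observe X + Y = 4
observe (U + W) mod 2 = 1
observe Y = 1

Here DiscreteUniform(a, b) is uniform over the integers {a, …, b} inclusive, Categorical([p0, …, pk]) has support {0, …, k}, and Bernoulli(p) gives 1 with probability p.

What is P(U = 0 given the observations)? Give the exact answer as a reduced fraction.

Enumerate traces; 6 have nonzero weight after conditioning:
  (X=3, W=2, Z=1, U=1, Y=1) weight 3/110
  (X=3, W=2, Z=2, U=1, Y=1) weight 3/110
  (X=3, W=3, Z=1, U=0, Y=1) weight 1/110
  (X=3, W=3, Z=1, U=2, Y=1) weight 1/110
  (X=3, W=3, Z=2, U=0, Y=1) weight 1/110
  (X=3, W=3, Z=2, U=2, Y=1) weight 1/110
Group by U:
  weight(U=0) = 1/55
  weight(U=1) = 3/55
  weight(U=2) = 1/55
Total weight = 1/55 + 3/55 + 1/55 = 1/11
P(U=0 | obs) = 1/55 / 1/11 = 1/5
P(U=1 | obs) = 3/55 / 1/11 = 3/5
P(U=2 | obs) = 1/55 / 1/11 = 1/5

P(U = 0 | obs) = 1/5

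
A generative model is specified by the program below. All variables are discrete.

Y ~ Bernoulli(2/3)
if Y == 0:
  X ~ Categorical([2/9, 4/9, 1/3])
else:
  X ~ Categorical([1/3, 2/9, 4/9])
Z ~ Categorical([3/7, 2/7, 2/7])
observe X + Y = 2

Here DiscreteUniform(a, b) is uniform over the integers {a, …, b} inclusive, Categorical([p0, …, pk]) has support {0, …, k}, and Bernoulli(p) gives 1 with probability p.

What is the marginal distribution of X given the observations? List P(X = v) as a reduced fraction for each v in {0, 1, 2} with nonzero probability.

P(X=1) = 4/7, P(X=2) = 3/7

Enumerate traces; 6 have nonzero weight after conditioning:
  (Y=0, X=2, Z=0) weight 1/21
  (Y=0, X=2, Z=1) weight 2/63
  (Y=0, X=2, Z=2) weight 2/63
  (Y=1, X=1, Z=0) weight 4/63
  (Y=1, X=1, Z=1) weight 8/189
  (Y=1, X=1, Z=2) weight 8/189
Group by X:
  weight(X=1) = 4/27
  weight(X=2) = 1/9
Total weight = 4/27 + 1/9 = 7/27
P(X=1 | obs) = 4/27 / 7/27 = 4/7
P(X=2 | obs) = 1/9 / 7/27 = 3/7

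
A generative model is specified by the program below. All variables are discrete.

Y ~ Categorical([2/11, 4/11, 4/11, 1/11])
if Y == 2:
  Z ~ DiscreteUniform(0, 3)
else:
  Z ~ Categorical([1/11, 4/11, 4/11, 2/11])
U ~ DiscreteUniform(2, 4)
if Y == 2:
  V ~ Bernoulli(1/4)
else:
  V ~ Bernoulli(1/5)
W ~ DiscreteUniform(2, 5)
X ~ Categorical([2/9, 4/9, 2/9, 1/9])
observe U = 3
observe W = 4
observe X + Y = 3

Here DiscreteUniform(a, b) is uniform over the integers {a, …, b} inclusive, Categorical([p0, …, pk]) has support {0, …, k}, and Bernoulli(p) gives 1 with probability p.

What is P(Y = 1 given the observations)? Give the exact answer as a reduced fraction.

P(Y = 1 | obs) = 2/7

Enumerate traces; 32 have nonzero weight after conditioning:
  (Y=0, Z=0, U=3, V=0, W=4, X=3) weight 2/16335
  (Y=0, Z=0, U=3, V=1, W=4, X=3) weight 1/32670
  (Y=0, Z=1, U=3, V=0, W=4, X=3) weight 8/16335
  (Y=0, Z=1, U=3, V=1, W=4, X=3) weight 2/16335
  (Y=0, Z=2, U=3, V=0, W=4, X=3) weight 8/16335
  (Y=0, Z=2, U=3, V=1, W=4, X=3) weight 2/16335
  (Y=0, Z=3, U=3, V=0, W=4, X=3) weight 4/16335
  (Y=0, Z=3, U=3, V=1, W=4, X=3) weight 1/16335
  (Y=1, Z=0, U=3, V=0, W=4, X=2) weight 8/16335
  (Y=2, Z=0, U=3, V=0, W=4, X=1) weight 1/396
  … 22 more
Group by Y:
  weight(Y=0) = 1/594
  weight(Y=1) = 2/297
  weight(Y=2) = 4/297
  weight(Y=3) = 1/594
Total weight = 1/594 + 2/297 + 4/297 + 1/594 = 7/297
P(Y=0 | obs) = 1/594 / 7/297 = 1/14
P(Y=1 | obs) = 2/297 / 7/297 = 2/7
P(Y=2 | obs) = 4/297 / 7/297 = 4/7
P(Y=3 | obs) = 1/594 / 7/297 = 1/14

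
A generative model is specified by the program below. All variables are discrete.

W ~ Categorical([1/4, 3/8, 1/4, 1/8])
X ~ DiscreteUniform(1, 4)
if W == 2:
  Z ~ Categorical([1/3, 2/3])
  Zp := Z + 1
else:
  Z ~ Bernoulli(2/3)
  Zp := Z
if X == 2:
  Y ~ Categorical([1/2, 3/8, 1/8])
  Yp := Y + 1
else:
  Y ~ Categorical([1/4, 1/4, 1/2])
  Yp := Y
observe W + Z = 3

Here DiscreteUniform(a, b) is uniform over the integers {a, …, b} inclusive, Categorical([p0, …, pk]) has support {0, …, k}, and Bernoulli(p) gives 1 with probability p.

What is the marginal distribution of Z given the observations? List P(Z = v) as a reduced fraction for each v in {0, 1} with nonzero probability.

P(Z=0) = 1/5, P(Z=1) = 4/5

Enumerate traces; 24 have nonzero weight after conditioning:
  (W=2, X=1, Z=1, Y=0) weight 1/96
  (W=2, X=1, Z=1, Y=1) weight 1/96
  (W=2, X=1, Z=1, Y=2) weight 1/48
  (W=2, X=2, Z=1, Y=0) weight 1/48
  (W=2, X=2, Z=1, Y=1) weight 1/64
  (W=2, X=2, Z=1, Y=2) weight 1/192
  (W=2, X=3, Z=1, Y=0) weight 1/96
  (W=2, X=3, Z=1, Y=1) weight 1/96
  (W=3, X=1, Z=0, Y=0) weight 1/384
  … 15 more
Group by Z:
  weight(Z=0) = 1/24
  weight(Z=1) = 1/6
Total weight = 1/24 + 1/6 = 5/24
P(Z=0 | obs) = 1/24 / 5/24 = 1/5
P(Z=1 | obs) = 1/6 / 5/24 = 4/5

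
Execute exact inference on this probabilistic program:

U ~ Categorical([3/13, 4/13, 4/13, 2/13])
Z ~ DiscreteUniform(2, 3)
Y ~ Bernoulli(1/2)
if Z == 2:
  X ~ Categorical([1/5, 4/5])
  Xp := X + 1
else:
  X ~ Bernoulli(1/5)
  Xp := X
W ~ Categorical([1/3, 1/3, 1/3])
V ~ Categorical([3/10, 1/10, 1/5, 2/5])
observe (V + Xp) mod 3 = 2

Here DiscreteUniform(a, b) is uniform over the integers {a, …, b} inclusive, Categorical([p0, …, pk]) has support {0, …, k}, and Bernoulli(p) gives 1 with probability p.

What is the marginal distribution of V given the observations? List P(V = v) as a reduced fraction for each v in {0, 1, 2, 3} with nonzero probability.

Enumerate traces; 120 have nonzero weight after conditioning:
  (U=0, Z=2, Y=0, X=0, W=0, V=1) weight 1/2600
  (U=0, Z=2, Y=0, X=0, W=1, V=1) weight 1/2600
  (U=0, Z=2, Y=0, X=0, W=2, V=1) weight 1/2600
  (U=0, Z=2, Y=0, X=1, W=0, V=0) weight 3/650
  (U=0, Z=2, Y=0, X=1, W=0, V=3) weight 2/325
  (U=0, Z=2, Y=0, X=1, W=1, V=0) weight 3/650
  (U=0, Z=2, Y=0, X=1, W=1, V=3) weight 2/325
  (U=0, Z=2, Y=0, X=1, W=2, V=0) weight 3/650
  (U=0, Z=3, Y=0, X=0, W=0, V=2) weight 1/325
  … 111 more
Group by V:
  weight(V=0) = 3/25
  weight(V=1) = 1/50
  weight(V=2) = 2/25
  weight(V=3) = 4/25
Total weight = 3/25 + 1/50 + 2/25 + 4/25 = 19/50
P(V=0 | obs) = 3/25 / 19/50 = 6/19
P(V=1 | obs) = 1/50 / 19/50 = 1/19
P(V=2 | obs) = 2/25 / 19/50 = 4/19
P(V=3 | obs) = 4/25 / 19/50 = 8/19

P(V=0) = 6/19, P(V=1) = 1/19, P(V=2) = 4/19, P(V=3) = 8/19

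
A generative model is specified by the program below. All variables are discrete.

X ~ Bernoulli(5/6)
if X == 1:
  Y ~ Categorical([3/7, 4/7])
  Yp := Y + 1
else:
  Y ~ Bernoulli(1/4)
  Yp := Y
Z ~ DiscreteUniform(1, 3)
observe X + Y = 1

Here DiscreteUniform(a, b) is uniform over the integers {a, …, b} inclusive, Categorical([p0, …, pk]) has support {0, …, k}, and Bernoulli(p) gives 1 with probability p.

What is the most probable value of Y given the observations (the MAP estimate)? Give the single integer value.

Enumerate traces; 6 have nonzero weight after conditioning:
  (X=0, Y=1, Z=1) weight 1/72
  (X=0, Y=1, Z=2) weight 1/72
  (X=0, Y=1, Z=3) weight 1/72
  (X=1, Y=0, Z=1) weight 5/42
  (X=1, Y=0, Z=2) weight 5/42
  (X=1, Y=0, Z=3) weight 5/42
Group by Y:
  weight(Y=0) = 5/14
  weight(Y=1) = 1/24
Total weight = 5/14 + 1/24 = 67/168
P(Y=0 | obs) = 5/14 / 67/168 = 60/67
P(Y=1 | obs) = 1/24 / 67/168 = 7/67
argmax = 0

argmax_v P(Y = v | obs) = 0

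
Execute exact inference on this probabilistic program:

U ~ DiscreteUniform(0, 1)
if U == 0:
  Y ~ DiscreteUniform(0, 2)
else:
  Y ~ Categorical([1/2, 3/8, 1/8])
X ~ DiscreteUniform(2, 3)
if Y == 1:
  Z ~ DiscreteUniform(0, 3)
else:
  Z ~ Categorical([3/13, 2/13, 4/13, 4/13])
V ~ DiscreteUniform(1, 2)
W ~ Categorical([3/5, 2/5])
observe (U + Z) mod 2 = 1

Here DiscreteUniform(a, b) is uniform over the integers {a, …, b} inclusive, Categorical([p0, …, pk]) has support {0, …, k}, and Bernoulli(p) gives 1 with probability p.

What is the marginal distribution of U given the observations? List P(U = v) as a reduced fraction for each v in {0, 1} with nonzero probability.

P(U=0) = 296/623, P(U=1) = 327/623

Enumerate traces; 96 have nonzero weight after conditioning:
  (U=0, Y=0, X=2, Z=1, V=1, W=0) weight 1/260
  (U=0, Y=0, X=2, Z=1, V=1, W=1) weight 1/390
  (U=0, Y=0, X=2, Z=1, V=2, W=0) weight 1/260
  (U=0, Y=0, X=2, Z=1, V=2, W=1) weight 1/390
  (U=0, Y=0, X=2, Z=3, V=1, W=0) weight 1/130
  (U=0, Y=0, X=2, Z=3, V=1, W=1) weight 1/195
  (U=0, Y=0, X=2, Z=3, V=2, W=0) weight 1/130
  (U=0, Y=0, X=2, Z=3, V=2, W=1) weight 1/195
  (U=1, Y=0, X=2, Z=0, V=1, W=0) weight 9/1040
  … 87 more
Group by U:
  weight(U=0) = 37/156
  weight(U=1) = 109/416
Total weight = 37/156 + 109/416 = 623/1248
P(U=0 | obs) = 37/156 / 623/1248 = 296/623
P(U=1 | obs) = 109/416 / 623/1248 = 327/623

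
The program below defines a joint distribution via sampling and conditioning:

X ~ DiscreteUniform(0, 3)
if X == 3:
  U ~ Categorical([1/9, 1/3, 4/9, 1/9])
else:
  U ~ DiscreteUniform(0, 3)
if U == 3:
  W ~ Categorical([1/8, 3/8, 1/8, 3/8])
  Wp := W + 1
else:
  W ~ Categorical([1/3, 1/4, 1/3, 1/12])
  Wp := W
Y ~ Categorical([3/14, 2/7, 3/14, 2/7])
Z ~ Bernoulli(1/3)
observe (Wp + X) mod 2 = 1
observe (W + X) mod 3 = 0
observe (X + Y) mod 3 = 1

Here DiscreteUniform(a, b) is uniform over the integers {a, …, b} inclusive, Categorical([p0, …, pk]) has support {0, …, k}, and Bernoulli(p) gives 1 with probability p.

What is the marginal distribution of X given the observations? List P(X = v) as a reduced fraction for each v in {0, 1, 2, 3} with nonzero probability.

Enumerate traces; 34 have nonzero weight after conditioning:
  (X=0, U=0, W=3, Y=1, Z=0) weight 1/1008
  (X=0, U=0, W=3, Y=1, Z=1) weight 1/2016
  (X=0, U=1, W=3, Y=1, Z=0) weight 1/1008
  (X=0, U=1, W=3, Y=1, Z=1) weight 1/2016
  (X=0, U=2, W=3, Y=1, Z=0) weight 1/1008
  (X=0, U=2, W=3, Y=1, Z=1) weight 1/2016
  (X=0, U=3, W=0, Y=1, Z=0) weight 1/672
  (X=0, U=3, W=0, Y=1, Z=1) weight 1/1344
  (X=1, U=0, W=2, Y=0, Z=0) weight 1/336
  (X=2, U=0, W=1, Y=2, Z=0) weight 1/448
  … 24 more
Group by X:
  weight(X=0) = 3/448
  weight(X=1) = 1/32
  weight(X=2) = 9/896
  weight(X=3) = 73/3024
Total weight = 3/448 + 1/32 + 9/896 + 73/3024 = 1745/24192
P(X=0 | obs) = 3/448 / 1745/24192 = 162/1745
P(X=1 | obs) = 1/32 / 1745/24192 = 756/1745
P(X=2 | obs) = 9/896 / 1745/24192 = 243/1745
P(X=3 | obs) = 73/3024 / 1745/24192 = 584/1745

P(X=0) = 162/1745, P(X=1) = 756/1745, P(X=2) = 243/1745, P(X=3) = 584/1745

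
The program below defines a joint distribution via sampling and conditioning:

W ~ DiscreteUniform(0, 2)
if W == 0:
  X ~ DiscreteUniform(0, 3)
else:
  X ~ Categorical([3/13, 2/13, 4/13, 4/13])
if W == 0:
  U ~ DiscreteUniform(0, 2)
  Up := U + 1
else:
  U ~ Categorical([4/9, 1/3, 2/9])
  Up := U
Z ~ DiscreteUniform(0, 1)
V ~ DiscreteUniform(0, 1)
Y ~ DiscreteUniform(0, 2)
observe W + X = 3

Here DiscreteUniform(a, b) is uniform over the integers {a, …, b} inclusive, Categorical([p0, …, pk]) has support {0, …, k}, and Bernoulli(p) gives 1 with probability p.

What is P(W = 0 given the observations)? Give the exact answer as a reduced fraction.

P(W = 0 | obs) = 13/37

Enumerate traces; 108 have nonzero weight after conditioning:
  (W=0, X=3, U=0, Z=0, V=0, Y=0) weight 1/432
  (W=0, X=3, U=0, Z=0, V=0, Y=1) weight 1/432
  (W=0, X=3, U=0, Z=0, V=0, Y=2) weight 1/432
  (W=0, X=3, U=0, Z=0, V=1, Y=0) weight 1/432
  (W=0, X=3, U=0, Z=0, V=1, Y=1) weight 1/432
  (W=0, X=3, U=0, Z=0, V=1, Y=2) weight 1/432
  (W=0, X=3, U=0, Z=1, V=0, Y=0) weight 1/432
  (W=0, X=3, U=0, Z=1, V=0, Y=1) weight 1/432
  (W=1, X=2, U=0, Z=0, V=0, Y=0) weight 4/1053
  (W=2, X=1, U=0, Z=0, V=0, Y=0) weight 2/1053
  … 98 more
Group by W:
  weight(W=0) = 1/12
  weight(W=1) = 4/39
  weight(W=2) = 2/39
Total weight = 1/12 + 4/39 + 2/39 = 37/156
P(W=0 | obs) = 1/12 / 37/156 = 13/37
P(W=1 | obs) = 4/39 / 37/156 = 16/37
P(W=2 | obs) = 2/39 / 37/156 = 8/37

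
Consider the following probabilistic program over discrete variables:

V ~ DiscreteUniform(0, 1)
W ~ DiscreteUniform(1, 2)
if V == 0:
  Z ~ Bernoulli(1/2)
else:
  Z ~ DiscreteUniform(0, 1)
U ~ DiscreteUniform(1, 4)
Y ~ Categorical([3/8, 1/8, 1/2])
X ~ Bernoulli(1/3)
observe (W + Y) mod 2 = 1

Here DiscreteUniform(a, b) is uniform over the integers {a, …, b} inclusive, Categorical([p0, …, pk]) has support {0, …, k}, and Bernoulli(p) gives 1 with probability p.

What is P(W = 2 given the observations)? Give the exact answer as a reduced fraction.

Enumerate traces; 96 have nonzero weight after conditioning:
  (V=0, W=1, Z=0, U=1, Y=0, X=0) weight 1/128
  (V=0, W=1, Z=0, U=1, Y=0, X=1) weight 1/256
  (V=0, W=1, Z=0, U=1, Y=2, X=0) weight 1/96
  (V=0, W=1, Z=0, U=1, Y=2, X=1) weight 1/192
  (V=0, W=1, Z=0, U=2, Y=0, X=0) weight 1/128
  (V=0, W=1, Z=0, U=2, Y=0, X=1) weight 1/256
  (V=0, W=1, Z=0, U=2, Y=2, X=0) weight 1/96
  (V=0, W=1, Z=0, U=2, Y=2, X=1) weight 1/192
  (V=0, W=2, Z=0, U=1, Y=1, X=0) weight 1/384
  … 87 more
Group by W:
  weight(W=1) = 7/16
  weight(W=2) = 1/16
Total weight = 7/16 + 1/16 = 1/2
P(W=1 | obs) = 7/16 / 1/2 = 7/8
P(W=2 | obs) = 1/16 / 1/2 = 1/8

P(W = 2 | obs) = 1/8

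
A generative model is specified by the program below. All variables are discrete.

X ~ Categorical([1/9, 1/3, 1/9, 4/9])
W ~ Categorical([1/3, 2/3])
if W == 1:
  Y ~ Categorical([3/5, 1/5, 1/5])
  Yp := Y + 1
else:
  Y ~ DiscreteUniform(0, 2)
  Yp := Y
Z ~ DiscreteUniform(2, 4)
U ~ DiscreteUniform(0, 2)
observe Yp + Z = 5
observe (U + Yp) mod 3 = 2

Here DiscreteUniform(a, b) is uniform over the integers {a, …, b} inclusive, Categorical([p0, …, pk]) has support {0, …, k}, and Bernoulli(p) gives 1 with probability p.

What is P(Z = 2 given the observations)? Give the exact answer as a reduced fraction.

P(Z = 2 | obs) = 3/20

Enumerate traces; 20 have nonzero weight after conditioning:
  (X=0, W=0, Y=1, Z=4, U=1) weight 1/729
  (X=0, W=0, Y=2, Z=3, U=0) weight 1/729
  (X=0, W=1, Y=0, Z=4, U=1) weight 2/405
  (X=0, W=1, Y=1, Z=3, U=0) weight 2/1215
  (X=0, W=1, Y=2, Z=2, U=2) weight 2/1215
  (X=1, W=0, Y=1, Z=4, U=1) weight 1/243
  (X=1, W=0, Y=2, Z=3, U=0) weight 1/243
  (X=1, W=1, Y=0, Z=4, U=1) weight 2/135
  … 12 more
Group by Z:
  weight(Z=2) = 2/135
  weight(Z=3) = 11/405
  weight(Z=4) = 23/405
Total weight = 2/135 + 11/405 + 23/405 = 8/81
P(Z=2 | obs) = 2/135 / 8/81 = 3/20
P(Z=3 | obs) = 11/405 / 8/81 = 11/40
P(Z=4 | obs) = 23/405 / 8/81 = 23/40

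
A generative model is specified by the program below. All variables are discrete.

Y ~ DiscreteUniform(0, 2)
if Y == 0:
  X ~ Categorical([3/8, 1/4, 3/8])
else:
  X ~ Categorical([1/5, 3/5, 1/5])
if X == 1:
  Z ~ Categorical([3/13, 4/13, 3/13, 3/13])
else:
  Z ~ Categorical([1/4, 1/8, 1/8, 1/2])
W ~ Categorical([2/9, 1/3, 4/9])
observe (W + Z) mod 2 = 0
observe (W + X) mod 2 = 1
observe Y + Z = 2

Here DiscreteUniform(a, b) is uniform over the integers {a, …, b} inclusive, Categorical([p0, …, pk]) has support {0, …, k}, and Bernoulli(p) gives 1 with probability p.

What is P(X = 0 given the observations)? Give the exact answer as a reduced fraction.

P(X = 0 | obs) = 13/230

Enumerate traces; 6 have nonzero weight after conditioning:
  (Y=0, X=1, Z=2, W=0) weight 1/234
  (Y=0, X=1, Z=2, W=2) weight 1/117
  (Y=1, X=0, Z=1, W=1) weight 1/360
  (Y=1, X=2, Z=1, W=1) weight 1/360
  (Y=2, X=1, Z=0, W=0) weight 2/195
  (Y=2, X=1, Z=0, W=2) weight 4/195
Group by X:
  weight(X=0) = 1/360
  weight(X=1) = 17/390
  weight(X=2) = 1/360
Total weight = 1/360 + 17/390 + 1/360 = 23/468
P(X=0 | obs) = 1/360 / 23/468 = 13/230
P(X=1 | obs) = 17/390 / 23/468 = 102/115
P(X=2 | obs) = 1/360 / 23/468 = 13/230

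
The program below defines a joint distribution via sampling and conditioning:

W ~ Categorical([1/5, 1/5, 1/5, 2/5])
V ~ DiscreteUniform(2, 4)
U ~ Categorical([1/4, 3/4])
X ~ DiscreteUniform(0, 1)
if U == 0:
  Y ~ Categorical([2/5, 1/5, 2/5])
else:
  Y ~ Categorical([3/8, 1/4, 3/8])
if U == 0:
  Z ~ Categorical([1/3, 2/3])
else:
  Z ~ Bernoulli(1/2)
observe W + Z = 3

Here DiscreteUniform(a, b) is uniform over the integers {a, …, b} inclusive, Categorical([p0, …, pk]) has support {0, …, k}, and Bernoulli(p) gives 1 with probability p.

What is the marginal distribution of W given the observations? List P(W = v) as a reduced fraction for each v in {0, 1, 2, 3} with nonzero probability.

P(W=2) = 13/35, P(W=3) = 22/35

Enumerate traces; 72 have nonzero weight after conditioning:
  (W=2, V=2, U=0, X=0, Y=0, Z=1) weight 1/450
  (W=2, V=2, U=0, X=0, Y=1, Z=1) weight 1/900
  (W=2, V=2, U=0, X=0, Y=2, Z=1) weight 1/450
  (W=2, V=2, U=0, X=1, Y=0, Z=1) weight 1/450
  (W=2, V=2, U=0, X=1, Y=1, Z=1) weight 1/900
  (W=2, V=2, U=0, X=1, Y=2, Z=1) weight 1/450
  (W=2, V=2, U=1, X=0, Y=0, Z=1) weight 3/640
  (W=2, V=2, U=1, X=0, Y=1, Z=1) weight 1/320
  (W=3, V=2, U=0, X=0, Y=0, Z=0) weight 1/450
  … 63 more
Group by W:
  weight(W=2) = 13/120
  weight(W=3) = 11/60
Total weight = 13/120 + 11/60 = 7/24
P(W=2 | obs) = 13/120 / 7/24 = 13/35
P(W=3 | obs) = 11/60 / 7/24 = 22/35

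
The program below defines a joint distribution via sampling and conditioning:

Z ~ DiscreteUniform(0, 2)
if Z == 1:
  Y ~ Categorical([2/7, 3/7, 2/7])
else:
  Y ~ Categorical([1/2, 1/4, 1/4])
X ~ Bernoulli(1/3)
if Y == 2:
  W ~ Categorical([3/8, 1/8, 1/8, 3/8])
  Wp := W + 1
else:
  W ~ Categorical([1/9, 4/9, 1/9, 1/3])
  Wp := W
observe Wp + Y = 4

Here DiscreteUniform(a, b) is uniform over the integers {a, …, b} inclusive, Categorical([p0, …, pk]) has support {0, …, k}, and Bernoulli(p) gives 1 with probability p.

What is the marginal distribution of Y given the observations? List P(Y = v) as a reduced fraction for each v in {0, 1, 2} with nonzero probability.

Enumerate traces; 12 have nonzero weight after conditioning:
  (Z=0, Y=1, X=0, W=3) weight 1/54
  (Z=0, Y=1, X=1, W=3) weight 1/108
  (Z=0, Y=2, X=0, W=1) weight 1/144
  (Z=0, Y=2, X=1, W=1) weight 1/288
  (Z=1, Y=1, X=0, W=3) weight 2/63
  (Z=1, Y=1, X=1, W=3) weight 1/63
  (Z=1, Y=2, X=0, W=1) weight 1/126
  (Z=1, Y=2, X=1, W=1) weight 1/252
  … 4 more
Group by Y:
  weight(Y=1) = 13/126
  weight(Y=2) = 11/336
Total weight = 13/126 + 11/336 = 137/1008
P(Y=1 | obs) = 13/126 / 137/1008 = 104/137
P(Y=2 | obs) = 11/336 / 137/1008 = 33/137

P(Y=1) = 104/137, P(Y=2) = 33/137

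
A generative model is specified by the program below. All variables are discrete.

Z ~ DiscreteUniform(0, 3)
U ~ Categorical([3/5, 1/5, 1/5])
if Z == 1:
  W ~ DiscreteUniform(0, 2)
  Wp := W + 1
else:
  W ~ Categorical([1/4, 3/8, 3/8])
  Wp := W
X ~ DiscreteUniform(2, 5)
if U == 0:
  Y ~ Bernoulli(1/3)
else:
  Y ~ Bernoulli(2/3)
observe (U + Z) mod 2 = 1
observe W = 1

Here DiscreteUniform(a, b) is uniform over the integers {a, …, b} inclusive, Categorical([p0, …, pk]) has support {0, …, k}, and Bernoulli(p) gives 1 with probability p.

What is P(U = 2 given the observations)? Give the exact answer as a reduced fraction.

P(U = 2 | obs) = 17/86

Enumerate traces; 48 have nonzero weight after conditioning:
  (Z=0, U=1, W=1, X=2, Y=0) weight 1/640
  (Z=0, U=1, W=1, X=2, Y=1) weight 1/320
  (Z=0, U=1, W=1, X=3, Y=0) weight 1/640
  (Z=0, U=1, W=1, X=3, Y=1) weight 1/320
  (Z=0, U=1, W=1, X=4, Y=0) weight 1/640
  (Z=0, U=1, W=1, X=4, Y=1) weight 1/320
  (Z=0, U=1, W=1, X=5, Y=0) weight 1/640
  (Z=0, U=1, W=1, X=5, Y=1) weight 1/320
  (Z=1, U=0, W=1, X=2, Y=0) weight 1/120
  (Z=1, U=2, W=1, X=2, Y=0) weight 1/720
  … 38 more
Group by U:
  weight(U=0) = 17/160
  weight(U=1) = 3/80
  weight(U=2) = 17/480
Total weight = 17/160 + 3/80 + 17/480 = 43/240
P(U=0 | obs) = 17/160 / 43/240 = 51/86
P(U=1 | obs) = 3/80 / 43/240 = 9/43
P(U=2 | obs) = 17/480 / 43/240 = 17/86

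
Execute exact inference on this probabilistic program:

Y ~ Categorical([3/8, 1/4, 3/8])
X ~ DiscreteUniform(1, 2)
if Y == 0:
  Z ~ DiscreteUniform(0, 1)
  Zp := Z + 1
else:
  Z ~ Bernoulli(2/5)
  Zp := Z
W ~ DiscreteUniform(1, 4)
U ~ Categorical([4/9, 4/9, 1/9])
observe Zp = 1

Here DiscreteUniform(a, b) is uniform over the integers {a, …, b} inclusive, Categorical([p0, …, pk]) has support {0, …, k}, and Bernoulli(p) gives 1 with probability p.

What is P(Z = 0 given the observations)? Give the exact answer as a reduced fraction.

P(Z = 0 | obs) = 3/7

Enumerate traces; 72 have nonzero weight after conditioning:
  (Y=0, X=1, Z=0, W=1, U=0) weight 1/96
  (Y=0, X=1, Z=0, W=1, U=1) weight 1/96
  (Y=0, X=1, Z=0, W=1, U=2) weight 1/384
  (Y=0, X=1, Z=0, W=2, U=0) weight 1/96
  (Y=0, X=1, Z=0, W=2, U=1) weight 1/96
  (Y=0, X=1, Z=0, W=2, U=2) weight 1/384
  (Y=0, X=1, Z=0, W=3, U=0) weight 1/96
  (Y=0, X=1, Z=0, W=3, U=1) weight 1/96
  (Y=1, X=1, Z=1, W=1, U=0) weight 1/180
  … 63 more
Group by Z:
  weight(Z=0) = 3/16
  weight(Z=1) = 1/4
Total weight = 3/16 + 1/4 = 7/16
P(Z=0 | obs) = 3/16 / 7/16 = 3/7
P(Z=1 | obs) = 1/4 / 7/16 = 4/7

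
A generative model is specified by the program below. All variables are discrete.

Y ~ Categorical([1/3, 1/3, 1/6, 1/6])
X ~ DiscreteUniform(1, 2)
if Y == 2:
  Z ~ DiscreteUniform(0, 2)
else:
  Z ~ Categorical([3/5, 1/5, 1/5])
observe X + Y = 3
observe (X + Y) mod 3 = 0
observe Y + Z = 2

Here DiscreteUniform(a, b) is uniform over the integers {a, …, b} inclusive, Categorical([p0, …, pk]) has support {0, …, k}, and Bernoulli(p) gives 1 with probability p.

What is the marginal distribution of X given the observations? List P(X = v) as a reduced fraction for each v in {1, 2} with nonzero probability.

P(X=1) = 5/11, P(X=2) = 6/11

Enumerate traces; 2 have nonzero weight after conditioning:
  (Y=1, X=2, Z=1) weight 1/30
  (Y=2, X=1, Z=0) weight 1/36
Group by X:
  weight(X=1) = 1/36
  weight(X=2) = 1/30
Total weight = 1/36 + 1/30 = 11/180
P(X=1 | obs) = 1/36 / 11/180 = 5/11
P(X=2 | obs) = 1/30 / 11/180 = 6/11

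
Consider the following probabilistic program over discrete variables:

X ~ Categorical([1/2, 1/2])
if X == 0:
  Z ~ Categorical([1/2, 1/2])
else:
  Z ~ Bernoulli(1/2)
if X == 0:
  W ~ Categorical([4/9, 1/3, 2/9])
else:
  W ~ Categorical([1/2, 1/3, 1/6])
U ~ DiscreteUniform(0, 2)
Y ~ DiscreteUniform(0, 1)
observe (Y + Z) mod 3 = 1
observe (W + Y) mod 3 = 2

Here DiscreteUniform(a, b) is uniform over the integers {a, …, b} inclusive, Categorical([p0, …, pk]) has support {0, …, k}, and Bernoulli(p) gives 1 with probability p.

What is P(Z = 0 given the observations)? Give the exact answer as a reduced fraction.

Enumerate traces; 12 have nonzero weight after conditioning:
  (X=0, Z=0, W=1, U=0, Y=1) weight 1/72
  (X=0, Z=0, W=1, U=1, Y=1) weight 1/72
  (X=0, Z=0, W=1, U=2, Y=1) weight 1/72
  (X=0, Z=1, W=2, U=0, Y=0) weight 1/108
  (X=0, Z=1, W=2, U=1, Y=0) weight 1/108
  (X=0, Z=1, W=2, U=2, Y=0) weight 1/108
  (X=1, Z=0, W=1, U=0, Y=1) weight 1/72
  (X=1, Z=0, W=1, U=1, Y=1) weight 1/72
  … 4 more
Group by Z:
  weight(Z=0) = 1/12
  weight(Z=1) = 7/144
Total weight = 1/12 + 7/144 = 19/144
P(Z=0 | obs) = 1/12 / 19/144 = 12/19
P(Z=1 | obs) = 7/144 / 19/144 = 7/19

P(Z = 0 | obs) = 12/19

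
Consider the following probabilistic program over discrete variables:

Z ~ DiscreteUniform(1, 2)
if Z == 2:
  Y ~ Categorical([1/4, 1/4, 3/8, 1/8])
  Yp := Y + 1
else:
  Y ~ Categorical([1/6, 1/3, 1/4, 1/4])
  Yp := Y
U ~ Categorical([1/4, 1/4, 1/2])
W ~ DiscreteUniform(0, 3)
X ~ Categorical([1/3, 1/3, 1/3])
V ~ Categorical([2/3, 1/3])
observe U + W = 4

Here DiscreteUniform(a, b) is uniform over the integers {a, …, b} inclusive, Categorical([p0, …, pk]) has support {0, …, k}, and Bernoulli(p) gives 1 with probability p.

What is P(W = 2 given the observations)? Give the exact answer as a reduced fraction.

P(W = 2 | obs) = 2/3

Enumerate traces; 96 have nonzero weight after conditioning:
  (Z=1, Y=0, U=1, W=3, X=0, V=0) weight 1/864
  (Z=1, Y=0, U=1, W=3, X=0, V=1) weight 1/1728
  (Z=1, Y=0, U=1, W=3, X=1, V=0) weight 1/864
  (Z=1, Y=0, U=1, W=3, X=1, V=1) weight 1/1728
  (Z=1, Y=0, U=1, W=3, X=2, V=0) weight 1/864
  (Z=1, Y=0, U=1, W=3, X=2, V=1) weight 1/1728
  (Z=1, Y=0, U=2, W=2, X=0, V=0) weight 1/432
  (Z=1, Y=0, U=2, W=2, X=0, V=1) weight 1/864
  … 88 more
Group by W:
  weight(W=2) = 1/8
  weight(W=3) = 1/16
Total weight = 1/8 + 1/16 = 3/16
P(W=2 | obs) = 1/8 / 3/16 = 2/3
P(W=3 | obs) = 1/16 / 3/16 = 1/3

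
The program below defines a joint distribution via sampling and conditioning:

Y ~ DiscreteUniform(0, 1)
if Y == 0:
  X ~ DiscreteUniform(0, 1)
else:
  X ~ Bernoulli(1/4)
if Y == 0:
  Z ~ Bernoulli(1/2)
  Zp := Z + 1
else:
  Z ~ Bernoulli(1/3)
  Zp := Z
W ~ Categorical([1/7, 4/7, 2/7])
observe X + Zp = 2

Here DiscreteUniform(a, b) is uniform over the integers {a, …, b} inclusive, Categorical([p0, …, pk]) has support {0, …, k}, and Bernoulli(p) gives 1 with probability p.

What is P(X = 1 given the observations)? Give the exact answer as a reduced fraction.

Enumerate traces; 9 have nonzero weight after conditioning:
  (Y=0, X=0, Z=1, W=0) weight 1/56
  (Y=0, X=0, Z=1, W=1) weight 1/14
  (Y=0, X=0, Z=1, W=2) weight 1/28
  (Y=0, X=1, Z=0, W=0) weight 1/56
  (Y=0, X=1, Z=0, W=1) weight 1/14
  (Y=0, X=1, Z=0, W=2) weight 1/28
  (Y=1, X=1, Z=1, W=0) weight 1/168
  (Y=1, X=1, Z=1, W=1) weight 1/42
  … 1 more
Group by X:
  weight(X=0) = 1/8
  weight(X=1) = 1/6
Total weight = 1/8 + 1/6 = 7/24
P(X=0 | obs) = 1/8 / 7/24 = 3/7
P(X=1 | obs) = 1/6 / 7/24 = 4/7

P(X = 1 | obs) = 4/7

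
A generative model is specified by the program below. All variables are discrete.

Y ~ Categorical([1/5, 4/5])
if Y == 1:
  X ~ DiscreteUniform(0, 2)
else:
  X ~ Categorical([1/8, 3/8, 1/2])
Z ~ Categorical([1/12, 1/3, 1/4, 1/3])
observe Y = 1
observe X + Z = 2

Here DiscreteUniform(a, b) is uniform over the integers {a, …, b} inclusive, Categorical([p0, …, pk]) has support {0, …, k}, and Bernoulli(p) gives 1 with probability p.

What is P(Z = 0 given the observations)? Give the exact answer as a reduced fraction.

Enumerate traces; 3 have nonzero weight after conditioning:
  (Y=1, X=0, Z=2) weight 1/15
  (Y=1, X=1, Z=1) weight 4/45
  (Y=1, X=2, Z=0) weight 1/45
Group by Z:
  weight(Z=0) = 1/45
  weight(Z=1) = 4/45
  weight(Z=2) = 1/15
Total weight = 1/45 + 4/45 + 1/15 = 8/45
P(Z=0 | obs) = 1/45 / 8/45 = 1/8
P(Z=1 | obs) = 4/45 / 8/45 = 1/2
P(Z=2 | obs) = 1/15 / 8/45 = 3/8

P(Z = 0 | obs) = 1/8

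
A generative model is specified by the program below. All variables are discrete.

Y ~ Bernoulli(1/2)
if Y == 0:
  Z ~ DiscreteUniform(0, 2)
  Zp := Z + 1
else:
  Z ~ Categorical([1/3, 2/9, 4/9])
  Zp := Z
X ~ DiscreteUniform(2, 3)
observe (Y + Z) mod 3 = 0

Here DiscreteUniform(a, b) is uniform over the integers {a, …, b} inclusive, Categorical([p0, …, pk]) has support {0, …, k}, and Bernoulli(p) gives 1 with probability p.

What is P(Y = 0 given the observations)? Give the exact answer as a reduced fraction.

P(Y = 0 | obs) = 3/7

Enumerate traces; 4 have nonzero weight after conditioning:
  (Y=0, Z=0, X=2) weight 1/12
  (Y=0, Z=0, X=3) weight 1/12
  (Y=1, Z=2, X=2) weight 1/9
  (Y=1, Z=2, X=3) weight 1/9
Group by Y:
  weight(Y=0) = 1/6
  weight(Y=1) = 2/9
Total weight = 1/6 + 2/9 = 7/18
P(Y=0 | obs) = 1/6 / 7/18 = 3/7
P(Y=1 | obs) = 2/9 / 7/18 = 4/7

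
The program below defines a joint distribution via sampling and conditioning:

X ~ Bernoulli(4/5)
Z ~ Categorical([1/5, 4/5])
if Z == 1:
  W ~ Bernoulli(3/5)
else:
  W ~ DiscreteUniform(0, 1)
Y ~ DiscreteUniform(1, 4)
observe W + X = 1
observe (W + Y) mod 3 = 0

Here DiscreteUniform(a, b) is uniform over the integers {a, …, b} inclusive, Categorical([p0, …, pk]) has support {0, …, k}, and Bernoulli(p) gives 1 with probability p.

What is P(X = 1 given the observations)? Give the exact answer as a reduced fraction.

P(X = 1 | obs) = 84/113

Enumerate traces; 4 have nonzero weight after conditioning:
  (X=0, Z=0, W=1, Y=2) weight 1/200
  (X=0, Z=1, W=1, Y=2) weight 3/125
  (X=1, Z=0, W=0, Y=3) weight 1/50
  (X=1, Z=1, W=0, Y=3) weight 8/125
Group by X:
  weight(X=0) = 29/1000
  weight(X=1) = 21/250
Total weight = 29/1000 + 21/250 = 113/1000
P(X=0 | obs) = 29/1000 / 113/1000 = 29/113
P(X=1 | obs) = 21/250 / 113/1000 = 84/113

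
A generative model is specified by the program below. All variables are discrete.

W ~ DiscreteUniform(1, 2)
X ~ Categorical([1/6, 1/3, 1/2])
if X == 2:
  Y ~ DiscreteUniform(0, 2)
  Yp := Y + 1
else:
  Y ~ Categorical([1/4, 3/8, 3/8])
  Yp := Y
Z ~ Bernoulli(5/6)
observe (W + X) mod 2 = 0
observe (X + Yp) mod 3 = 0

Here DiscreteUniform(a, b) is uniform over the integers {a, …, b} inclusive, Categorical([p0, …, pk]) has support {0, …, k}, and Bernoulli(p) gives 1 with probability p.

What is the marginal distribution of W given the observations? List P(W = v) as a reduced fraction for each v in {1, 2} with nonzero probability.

Enumerate traces; 6 have nonzero weight after conditioning:
  (W=1, X=1, Y=2, Z=0) weight 1/96
  (W=1, X=1, Y=2, Z=1) weight 5/96
  (W=2, X=0, Y=0, Z=0) weight 1/288
  (W=2, X=0, Y=0, Z=1) weight 5/288
  (W=2, X=2, Y=0, Z=0) weight 1/72
  (W=2, X=2, Y=0, Z=1) weight 5/72
Group by W:
  weight(W=1) = 1/16
  weight(W=2) = 5/48
Total weight = 1/16 + 5/48 = 1/6
P(W=1 | obs) = 1/16 / 1/6 = 3/8
P(W=2 | obs) = 5/48 / 1/6 = 5/8

P(W=1) = 3/8, P(W=2) = 5/8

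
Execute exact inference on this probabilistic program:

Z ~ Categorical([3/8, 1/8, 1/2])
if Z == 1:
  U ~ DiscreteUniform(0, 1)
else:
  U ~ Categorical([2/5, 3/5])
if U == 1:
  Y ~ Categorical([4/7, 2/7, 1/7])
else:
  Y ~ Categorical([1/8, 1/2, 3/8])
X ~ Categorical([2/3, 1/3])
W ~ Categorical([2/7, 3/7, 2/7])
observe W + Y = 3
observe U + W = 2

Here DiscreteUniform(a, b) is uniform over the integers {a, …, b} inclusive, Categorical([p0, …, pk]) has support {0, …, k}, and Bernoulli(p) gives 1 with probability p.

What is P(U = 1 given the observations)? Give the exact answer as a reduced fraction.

Enumerate traces; 12 have nonzero weight after conditioning:
  (Z=0, U=0, Y=1, X=0, W=2) weight 1/70
  (Z=0, U=0, Y=1, X=1, W=2) weight 1/140
  (Z=0, U=1, Y=2, X=0, W=1) weight 9/980
  (Z=0, U=1, Y=2, X=1, W=1) weight 9/1960
  (Z=1, U=0, Y=1, X=0, W=2) weight 1/168
  (Z=1, U=0, Y=1, X=1, W=2) weight 1/336
  (Z=1, U=1, Y=2, X=0, W=1) weight 1/392
  (Z=1, U=1, Y=2, X=1, W=1) weight 1/784
  … 4 more
Group by U:
  weight(U=0) = 33/560
  weight(U=1) = 141/3920
Total weight = 33/560 + 141/3920 = 93/980
P(U=0 | obs) = 33/560 / 93/980 = 77/124
P(U=1 | obs) = 141/3920 / 93/980 = 47/124

P(U = 1 | obs) = 47/124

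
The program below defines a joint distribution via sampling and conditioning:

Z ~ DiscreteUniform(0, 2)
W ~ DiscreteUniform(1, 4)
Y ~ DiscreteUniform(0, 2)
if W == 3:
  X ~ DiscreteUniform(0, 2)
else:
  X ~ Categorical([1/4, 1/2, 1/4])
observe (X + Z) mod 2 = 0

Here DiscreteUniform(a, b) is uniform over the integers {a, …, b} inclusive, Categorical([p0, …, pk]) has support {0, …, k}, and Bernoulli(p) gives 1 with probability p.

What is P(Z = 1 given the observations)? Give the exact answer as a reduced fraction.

P(Z = 1 | obs) = 11/37

Enumerate traces; 60 have nonzero weight after conditioning:
  (Z=0, W=1, Y=0, X=0) weight 1/144
  (Z=0, W=1, Y=0, X=2) weight 1/144
  (Z=0, W=1, Y=1, X=0) weight 1/144
  (Z=0, W=1, Y=1, X=2) weight 1/144
  (Z=0, W=1, Y=2, X=0) weight 1/144
  (Z=0, W=1, Y=2, X=2) weight 1/144
  (Z=0, W=2, Y=0, X=0) weight 1/144
  (Z=0, W=2, Y=0, X=2) weight 1/144
  (Z=1, W=1, Y=0, X=1) weight 1/72
  (Z=2, W=1, Y=0, X=0) weight 1/144
  … 50 more
Group by Z:
  weight(Z=0) = 13/72
  weight(Z=1) = 11/72
  weight(Z=2) = 13/72
Total weight = 13/72 + 11/72 + 13/72 = 37/72
P(Z=0 | obs) = 13/72 / 37/72 = 13/37
P(Z=1 | obs) = 11/72 / 37/72 = 11/37
P(Z=2 | obs) = 13/72 / 37/72 = 13/37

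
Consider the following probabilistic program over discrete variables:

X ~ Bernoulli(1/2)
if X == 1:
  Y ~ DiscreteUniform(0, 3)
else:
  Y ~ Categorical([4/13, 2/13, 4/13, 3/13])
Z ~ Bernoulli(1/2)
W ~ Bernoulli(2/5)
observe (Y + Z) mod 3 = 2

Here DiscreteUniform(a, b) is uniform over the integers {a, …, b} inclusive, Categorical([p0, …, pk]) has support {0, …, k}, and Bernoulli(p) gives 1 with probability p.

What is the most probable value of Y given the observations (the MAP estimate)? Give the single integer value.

Enumerate traces; 8 have nonzero weight after conditioning:
  (X=0, Y=1, Z=1, W=0) weight 3/130
  (X=0, Y=1, Z=1, W=1) weight 1/65
  (X=0, Y=2, Z=0, W=0) weight 3/65
  (X=0, Y=2, Z=0, W=1) weight 2/65
  (X=1, Y=1, Z=1, W=0) weight 3/80
  (X=1, Y=1, Z=1, W=1) weight 1/40
  (X=1, Y=2, Z=0, W=0) weight 3/80
  (X=1, Y=2, Z=0, W=1) weight 1/40
Group by Y:
  weight(Y=1) = 21/208
  weight(Y=2) = 29/208
Total weight = 21/208 + 29/208 = 25/104
P(Y=1 | obs) = 21/208 / 25/104 = 21/50
P(Y=2 | obs) = 29/208 / 25/104 = 29/50
argmax = 2

argmax_v P(Y = v | obs) = 2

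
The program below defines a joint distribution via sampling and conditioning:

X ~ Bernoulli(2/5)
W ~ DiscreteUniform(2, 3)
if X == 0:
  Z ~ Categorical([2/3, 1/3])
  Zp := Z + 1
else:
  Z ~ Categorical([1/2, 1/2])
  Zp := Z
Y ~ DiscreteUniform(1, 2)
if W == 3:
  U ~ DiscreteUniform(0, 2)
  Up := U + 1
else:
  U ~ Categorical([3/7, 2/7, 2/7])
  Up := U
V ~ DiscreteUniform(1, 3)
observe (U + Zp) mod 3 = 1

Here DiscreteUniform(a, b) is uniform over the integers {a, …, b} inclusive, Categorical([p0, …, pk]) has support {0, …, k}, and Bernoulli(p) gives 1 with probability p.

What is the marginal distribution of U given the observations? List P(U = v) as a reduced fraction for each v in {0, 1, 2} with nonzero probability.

Enumerate traces; 48 have nonzero weight after conditioning:
  (X=0, W=2, Z=0, Y=1, U=0, V=1) weight 1/70
  (X=0, W=2, Z=0, Y=1, U=0, V=2) weight 1/70
  (X=0, W=2, Z=0, Y=1, U=0, V=3) weight 1/70
  (X=0, W=2, Z=0, Y=2, U=0, V=1) weight 1/70
  (X=0, W=2, Z=0, Y=2, U=0, V=2) weight 1/70
  (X=0, W=2, Z=0, Y=2, U=0, V=3) weight 1/70
  (X=0, W=2, Z=1, Y=1, U=2, V=1) weight 1/210
  (X=0, W=2, Z=1, Y=1, U=2, V=2) weight 1/210
  (X=1, W=2, Z=0, Y=1, U=1, V=1) weight 1/210
  … 39 more
Group by U:
  weight(U=0) = 8/35
  weight(U=1) = 13/210
  weight(U=2) = 13/210
Total weight = 8/35 + 13/210 + 13/210 = 37/105
P(U=0 | obs) = 8/35 / 37/105 = 24/37
P(U=1 | obs) = 13/210 / 37/105 = 13/74
P(U=2 | obs) = 13/210 / 37/105 = 13/74

P(U=0) = 24/37, P(U=1) = 13/74, P(U=2) = 13/74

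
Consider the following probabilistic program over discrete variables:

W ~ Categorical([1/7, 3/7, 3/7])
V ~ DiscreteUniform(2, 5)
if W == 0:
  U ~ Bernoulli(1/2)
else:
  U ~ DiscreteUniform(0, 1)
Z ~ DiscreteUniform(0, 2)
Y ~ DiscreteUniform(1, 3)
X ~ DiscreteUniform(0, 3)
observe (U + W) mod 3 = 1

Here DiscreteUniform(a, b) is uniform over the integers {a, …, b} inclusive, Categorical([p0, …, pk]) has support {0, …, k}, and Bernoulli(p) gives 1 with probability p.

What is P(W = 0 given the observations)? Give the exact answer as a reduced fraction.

Enumerate traces; 288 have nonzero weight after conditioning:
  (W=0, V=2, U=1, Z=0, Y=1, X=0) weight 1/2016
  (W=0, V=2, U=1, Z=0, Y=1, X=1) weight 1/2016
  (W=0, V=2, U=1, Z=0, Y=1, X=2) weight 1/2016
  (W=0, V=2, U=1, Z=0, Y=1, X=3) weight 1/2016
  (W=0, V=2, U=1, Z=0, Y=2, X=0) weight 1/2016
  (W=0, V=2, U=1, Z=0, Y=2, X=1) weight 1/2016
  (W=0, V=2, U=1, Z=0, Y=2, X=2) weight 1/2016
  (W=0, V=2, U=1, Z=0, Y=2, X=3) weight 1/2016
  (W=1, V=2, U=0, Z=0, Y=1, X=0) weight 1/672
  … 279 more
Group by W:
  weight(W=0) = 1/14
  weight(W=1) = 3/14
Total weight = 1/14 + 3/14 = 2/7
P(W=0 | obs) = 1/14 / 2/7 = 1/4
P(W=1 | obs) = 3/14 / 2/7 = 3/4

P(W = 0 | obs) = 1/4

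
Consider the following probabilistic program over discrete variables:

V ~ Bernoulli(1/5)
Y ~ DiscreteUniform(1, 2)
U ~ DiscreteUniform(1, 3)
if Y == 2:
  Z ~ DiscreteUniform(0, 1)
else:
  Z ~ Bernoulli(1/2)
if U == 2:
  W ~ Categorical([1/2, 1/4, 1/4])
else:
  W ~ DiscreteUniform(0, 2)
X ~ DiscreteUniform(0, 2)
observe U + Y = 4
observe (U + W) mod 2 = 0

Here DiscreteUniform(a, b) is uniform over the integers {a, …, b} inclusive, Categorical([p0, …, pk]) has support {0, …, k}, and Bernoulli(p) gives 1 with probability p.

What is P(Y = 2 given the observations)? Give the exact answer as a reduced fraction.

P(Y = 2 | obs) = 9/13

Enumerate traces; 36 have nonzero weight after conditioning:
  (V=0, Y=1, U=3, Z=0, W=1, X=0) weight 1/135
  (V=0, Y=1, U=3, Z=0, W=1, X=1) weight 1/135
  (V=0, Y=1, U=3, Z=0, W=1, X=2) weight 1/135
  (V=0, Y=1, U=3, Z=1, W=1, X=0) weight 1/135
  (V=0, Y=1, U=3, Z=1, W=1, X=1) weight 1/135
  (V=0, Y=1, U=3, Z=1, W=1, X=2) weight 1/135
  (V=0, Y=2, U=2, Z=0, W=0, X=0) weight 1/90
  (V=0, Y=2, U=2, Z=0, W=0, X=1) weight 1/90
  … 28 more
Group by Y:
  weight(Y=1) = 1/18
  weight(Y=2) = 1/8
Total weight = 1/18 + 1/8 = 13/72
P(Y=1 | obs) = 1/18 / 13/72 = 4/13
P(Y=2 | obs) = 1/8 / 13/72 = 9/13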